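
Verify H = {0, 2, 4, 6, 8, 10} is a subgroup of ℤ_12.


Subgroup test for H = {0, 2, 4, 6, 8, 10} in (ℤ_12, +):
(1) 0 ∈ H? Yes
(2) Closure: for all a,b ∈ H, (a+b) mod 12 ∈ H? Yes
(3) Inverses: for all a ∈ H, -a mod 12 ∈ H? Yes

Yes, H is a subgroup of ℤ_12


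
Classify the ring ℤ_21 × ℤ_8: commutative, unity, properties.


Direct product ring; commutative with unity (1,1); but (1,0)·(0,1) = (0,0) gives zero divisors, so not an integral domain
Commutative: Yes
Integral domain: No
Has unity: Yes

ℤ_21 × ℤ_8: Commutative=Yes, Unity=Yes


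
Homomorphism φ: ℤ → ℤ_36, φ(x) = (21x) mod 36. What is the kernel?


Kernel = preimage of identity
ker(φ) = {x ∈ ℤ : 21x ≡ 0 (mod 36)}. gcd(21,36) = 3, so 21x ≡ 0 (mod 36) ⟺ x ≡ 0 (mod 36/3 = 12). Hence ker(φ) = 12ℤ

ker(φ) = 12ℤ


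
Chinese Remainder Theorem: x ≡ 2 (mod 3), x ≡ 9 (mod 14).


m₁ = 3, m₂ = 14, gcd = 1, so CRT applies. M = m₁·m₂ = 42
Let M₁ = M/m₁ = 14, M₂ = M/m₂ = 3
Find y₁ ≡ M₁⁻¹ (mod m₁): 14⁻¹ ≡ 2 (mod 3)
Find y₂ ≡ M₂⁻¹ (mod m₂): 3⁻¹ ≡ 5 (mod 14)
x = a₁·M₁·y₁ + a₂·M₂·y₂ = 2·14·2 + 9·3·5 = 191
Reduce mod 42: x ≡ 23
Check: 23 mod 3 = 2 ✓, 23 mod 14 = 9 ✓

x ≡ 23 (mod 42)


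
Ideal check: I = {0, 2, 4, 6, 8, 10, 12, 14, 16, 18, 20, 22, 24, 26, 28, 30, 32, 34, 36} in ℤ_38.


Check ideal conditions for I = {0, 2, 4, 6, 8, 10, 12, 14, 16, 18, 20, 22, 24, 26, 28, 30, 32, 34, 36} in ℤ_38:
(1) I is an additive subgroup? Yes
(2) For r ∈ ℤ_38 and a ∈ I: r·a ∈ I? Yes

Yes, I is an ideal of ℤ_38


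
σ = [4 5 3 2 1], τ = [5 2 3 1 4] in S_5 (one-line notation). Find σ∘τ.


σ∘τ: apply τ first, then σ
1 →τ 5 →σ 1
2 →τ 2 →σ 5
3 →τ 3 →σ 3
4 →τ 1 →σ 4
5 →τ 4 →σ 2

σ∘τ = [1 5 3 4 2]


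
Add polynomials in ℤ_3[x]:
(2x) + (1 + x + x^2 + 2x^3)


Add coefficients mod 3:
x^0: 0 + 1 = 1 (mod 3)
x^1: 2 + 1 = 0 (mod 3)
x^2: 0 + 1 = 1 (mod 3)
x^3: 0 + 2 = 2 (mod 3)
Result: 1 + x^2 + 2x^3

f + g = 1 + x^2 + 2x^3


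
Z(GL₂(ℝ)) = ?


Z(G) = {g ∈ G | gx = xg for all x ∈ G}
Only scalar multiples of the identity commute with all invertible matrices

Z(GL₂(ℝ)) = {aI : a ∈ ℝ, a ≠ 0}


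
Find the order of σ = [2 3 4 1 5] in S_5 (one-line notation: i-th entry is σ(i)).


Cycle decomposition: (1 2 3 4)
Cycle lengths: 4
Order = lcm(4) = 4

ord(σ) = 4


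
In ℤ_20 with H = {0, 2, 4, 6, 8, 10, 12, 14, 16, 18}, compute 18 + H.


18 + H = {18 + h (mod 20) : h ∈ H}
18+0=18, 18+2=0, 18+4=2, 18+6=4, 18+8=6, 18+10=8, 18+12=10, 18+14=12, 18+16=14, 18+18=16
18 + H = {0, 2, 4, 6, 8, 10, 12, 14, 16, 18} = 0 + H

18 + H = {0, 2, 4, 6, 8, 10, 12, 14, 16, 18}


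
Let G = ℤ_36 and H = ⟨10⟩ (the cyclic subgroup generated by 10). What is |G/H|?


|⟨10⟩| = n / gcd(10, 36) = 36 / 2 = 18
H is normal (ℤ_36 is abelian).
|G/H| = |G| / |H| = 36 / 18 = 2

|G/H| = 2


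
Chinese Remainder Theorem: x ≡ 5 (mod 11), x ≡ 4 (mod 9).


m₁ = 11, m₂ = 9, gcd = 1, so CRT applies. M = m₁·m₂ = 99
Let M₁ = M/m₁ = 9, M₂ = M/m₂ = 11
Find y₁ ≡ M₁⁻¹ (mod m₁): 9⁻¹ ≡ 5 (mod 11)
Find y₂ ≡ M₂⁻¹ (mod m₂): 11⁻¹ ≡ 5 (mod 9)
x = a₁·M₁·y₁ + a₂·M₂·y₂ = 5·9·5 + 4·11·5 = 445
Reduce mod 99: x ≡ 49
Check: 49 mod 11 = 5 ✓, 49 mod 9 = 4 ✓

x ≡ 49 (mod 99)


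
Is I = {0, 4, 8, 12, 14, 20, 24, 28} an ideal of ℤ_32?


Check ideal conditions for I = {0, 4, 8, 12, 14, 20, 24, 28} in ℤ_32:
(1) I is an additive subgroup? No
(2) For r ∈ ℤ_32 and a ∈ I: r·a ∈ I? No  [counterexample: r=2, a=8, r·a mod 32 = 16 ∉ I]

No, I is not an ideal of ℤ_32


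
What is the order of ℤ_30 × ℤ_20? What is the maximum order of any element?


|ℤ_30 × ℤ_20| = 30 × 20 = 600
Max element order = lcm(30,20) = 60
Cyclic? No (gcd=10)

|ℤ_30×ℤ_20| = 600, max element order = 60


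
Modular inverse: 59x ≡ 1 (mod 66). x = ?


Use the extended Euclidean algorithm to write 1 = 59·s + 66·t; then s mod 66 is the inverse.
Euclidean algorithm:
  59 = 0·66 + 59
  66 = 1·59 + 7
  59 = 8·7 + 3
  7 = 2·3 + 1
  3 = 3·1 + 0
gcd(59,66) = 1
Back-substitution gives: 59·(-19) + 66·(17) = 1
So 59⁻¹ ≡ -19 ≡ 47 (mod 66)
Check: 59 × 47 = 2773 ≡ 1 (mod 66) ✓

59⁻¹ ≡ 47 (mod 66)


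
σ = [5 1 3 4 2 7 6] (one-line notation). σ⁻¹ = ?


To find σ⁻¹, swap domain and range:
σ(1) = 5 → σ⁻¹(5) = 1
σ(2) = 1 → σ⁻¹(1) = 2
σ(3) = 3 → σ⁻¹(3) = 3
σ(4) = 4 → σ⁻¹(4) = 4
σ(5) = 2 → σ⁻¹(2) = 5
σ(6) = 7 → σ⁻¹(7) = 6
σ(7) = 6 → σ⁻¹(6) = 7

σ⁻¹ = [2 5 3 4 1 7 6]


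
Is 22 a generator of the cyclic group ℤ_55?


g generates ℤ_n iff gcd(g, n) = 1
gcd(22, 55) = 11
Since gcd = 11 ≠ 1, ⟨22⟩ has order 5 < 55, so 22 is not a generator.

No, 22 does not generate ℤ_55


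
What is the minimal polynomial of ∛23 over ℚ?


∛23 satisfies x³ - 23 = 0, irreducible over ℚ (no rational root; 23 is not a perfect cube)

Minimal polynomial: x³ - 23


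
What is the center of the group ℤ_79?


Z(G) = {g ∈ G | gx = xg for all x ∈ G}
ℤ_79 is abelian, so Z(G) = G

Z(ℤ_79) = ℤ_79


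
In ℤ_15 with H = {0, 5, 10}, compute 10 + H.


10 + H = {10 + h (mod 15) : h ∈ H}
10+0=10, 10+5=0, 10+10=5
10 + H = {0, 5, 10} = 0 + H

10 + H = {0, 5, 10}


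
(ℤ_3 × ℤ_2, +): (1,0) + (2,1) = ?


Operation: componentwise addition mod (3, 2)
(1,0) + (2,1) = ((a₁+b₁) mod 3, (a₂+b₂) mod 2) with a = (1,0), b = (2,1)

(1,0) + (2,1) = (0,1)


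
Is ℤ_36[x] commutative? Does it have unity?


ℤ_36 has zero divisors (2·18 ≡ 0), and these lift to constant zero divisors in ℤ_36[x]; so not an integral domain
Commutative: Yes
Integral domain: No
Has unity: Yes

ℤ_36[x]: Commutative=Yes, Unity=Yes


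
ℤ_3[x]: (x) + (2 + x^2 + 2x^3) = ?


Add coefficients mod 3:
x^0: 0 + 2 = 2 (mod 3)
x^1: 1 + 0 = 1 (mod 3)
x^2: 0 + 1 = 1 (mod 3)
x^3: 0 + 2 = 2 (mod 3)
Result: 2 + x + x^2 + 2x^3

f + g = 2 + x + x^2 + 2x^3


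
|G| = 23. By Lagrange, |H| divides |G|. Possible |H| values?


Lagrange's theorem: |H| divides |G|
|G| = 23
Divisors of 23: 1, 23

Possible subgroup orders: {1, 23}


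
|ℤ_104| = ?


ℤ_n has n elements.

|ℤ_104| = 104


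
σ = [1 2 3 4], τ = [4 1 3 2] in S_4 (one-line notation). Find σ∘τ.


σ∘τ: apply τ first, then σ
1 →τ 4 →σ 4
2 →τ 1 →σ 1
3 →τ 3 →σ 3
4 →τ 2 →σ 2

σ∘τ = [4 1 3 2]


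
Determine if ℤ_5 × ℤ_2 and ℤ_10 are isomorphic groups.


Comparing ℤ_5 × ℤ_2 and ℤ_10:
gcd(5,2) = 1, so ℤ_5 × ℤ_2 ≅ ℤ_10 (CRT)

Yes, ℤ_5 × ℤ_2 ≅ ℤ_10


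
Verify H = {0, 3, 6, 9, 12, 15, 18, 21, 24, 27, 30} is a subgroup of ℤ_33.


Subgroup test for H = {0, 3, 6, 9, 12, 15, 18, 21, 24, 27, 30} in (ℤ_33, +):
(1) 0 ∈ H? Yes
(2) Closure: for all a,b ∈ H, (a+b) mod 33 ∈ H? Yes
(3) Inverses: for all a ∈ H, -a mod 33 ∈ H? Yes

Yes, H is a subgroup of ℤ_33


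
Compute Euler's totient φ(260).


Factor n: 260 = 2^2 × 5 × 13
φ(n) = n · ∏(1 - 1/p) over distinct primes p | n
φ(260) = 260 · (1 - 1/2) · (1 - 1/5) · (1 - 1/13) = 96

φ(260) = 96


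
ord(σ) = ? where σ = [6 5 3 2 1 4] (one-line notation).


Cycle decomposition: (1 6 4 2 5)
Cycle lengths: 5
Order = lcm(5) = 5

ord(σ) = 5


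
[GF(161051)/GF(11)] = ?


GF(161051) = GF(11^5), so the extension degree is 5

[GF(161051)/GF(11)] = 5


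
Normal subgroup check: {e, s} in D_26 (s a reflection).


H = {e, s} in D_26 (s a reflection)
r·s·r⁻¹ = sr⁻² ≠ s for n ≥ 3, so {e, s} is not closed under conjugation

No, not a normal subgroup


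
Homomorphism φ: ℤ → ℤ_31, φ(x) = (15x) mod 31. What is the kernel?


Kernel = preimage of identity
ker(φ) = {x ∈ ℤ : 15x ≡ 0 (mod 31)}. gcd(15,31) = 1, so 15x ≡ 0 (mod 31) ⟺ x ≡ 0 (mod 31/1 = 31). Hence ker(φ) = 31ℤ

ker(φ) = 31ℤ


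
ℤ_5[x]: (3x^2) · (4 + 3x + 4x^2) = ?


Expand and collect like terms; reduce coefficients mod 5:
x^0: 0·4 = 0 ≡ 0 (mod 5)
x^1: 0·3 + 0·4 = 0 ≡ 0 (mod 5)
x^2: 0·4 + 0·3 + 3·4 = 12 ≡ 2 (mod 5)
x^3: 0·4 + 3·3 = 9 ≡ 4 (mod 5)
x^4: 3·4 = 12 ≡ 2 (mod 5)
Result: 2x^2 + 4x^3 + 2x^4

f · g = 2x^2 + 4x^3 + 2x^4


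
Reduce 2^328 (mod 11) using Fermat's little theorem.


Fermat's little theorem: if p is prime and gcd(a,p)=1, then a^(p-1) ≡ 1 (mod p)
p = 11 is prime, gcd(2,11) = 1
Reduce exponent: 328 mod 10 = 8
So 2^328 ≡ 2^8 (mod 11)
2^8 mod 11 = 3

2^328 ≡ 3 (mod 11)


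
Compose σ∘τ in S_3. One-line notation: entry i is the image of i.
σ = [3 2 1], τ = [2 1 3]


σ∘τ: apply τ first, then σ
1 →τ 2 →σ 2
2 →τ 1 →σ 3
3 →τ 3 →σ 1

σ∘τ = [2 3 1]


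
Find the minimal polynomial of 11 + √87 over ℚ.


Let α = 11 + √87. Then α - 11 = √87, so (α - 11)² = 87, giving α² - 22α + 34 = 0. Degree 2 and α ∉ ℚ, so this is the minimal polynomial.

Minimal polynomial: x² - 22x + 34


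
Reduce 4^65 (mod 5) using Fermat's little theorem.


Fermat's little theorem: if p is prime and gcd(a,p)=1, then a^(p-1) ≡ 1 (mod p)
p = 5 is prime, gcd(4,5) = 1
Reduce exponent: 65 mod 4 = 1
So 4^65 ≡ 4^1 (mod 5)
4^1 mod 5 = 4

4^65 ≡ 4 (mod 5)


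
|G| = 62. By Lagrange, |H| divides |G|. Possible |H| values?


Lagrange's theorem: |H| divides |G|
|G| = 62
Divisors of 62: 1, 2, 31, 62

Possible subgroup orders: {1, 2, 31, 62}


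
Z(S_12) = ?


Z(G) = {g ∈ G | gx = xg for all x ∈ G}
S_n is non-abelian for n ≥ 3; Z(S_12) is trivial

Z(S_12) = {e}


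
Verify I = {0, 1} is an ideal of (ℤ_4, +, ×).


Check ideal conditions for I = {0, 1} in ℤ_4:
(1) I is an additive subgroup? No
(2) For r ∈ ℤ_4 and a ∈ I: r·a ∈ I? No  [counterexample: r=2, a=1, r·a mod 4 = 2 ∉ I]

No, I is not an ideal of ℤ_4


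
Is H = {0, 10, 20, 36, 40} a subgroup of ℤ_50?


Subgroup test for H = {0, 10, 20, 36, 40} in (ℤ_50, +):
(1) 0 ∈ H? Yes
(2) Closure: for all a,b ∈ H, (a+b) mod 50 ∈ H? No  [counterexample: 10 + 20 = 30 ∉ H]
(3) Inverses: for all a ∈ H, -a mod 50 ∈ H? No

No, H is not a subgroup of ℤ_50


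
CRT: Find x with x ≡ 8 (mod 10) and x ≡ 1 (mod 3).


m₁ = 10, m₂ = 3, gcd = 1, so CRT applies. M = m₁·m₂ = 30
Let M₁ = M/m₁ = 3, M₂ = M/m₂ = 10
Find y₁ ≡ M₁⁻¹ (mod m₁): 3⁻¹ ≡ 7 (mod 10)
Find y₂ ≡ M₂⁻¹ (mod m₂): 10⁻¹ ≡ 1 (mod 3)
x = a₁·M₁·y₁ + a₂·M₂·y₂ = 8·3·7 + 1·10·1 = 178
Reduce mod 30: x ≡ 28
Check: 28 mod 10 = 8 ✓, 28 mod 3 = 1 ✓

x ≡ 28 (mod 30)


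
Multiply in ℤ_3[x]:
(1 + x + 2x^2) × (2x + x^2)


Expand and collect like terms; reduce coefficients mod 3:
x^0: 1·0 = 0 ≡ 0 (mod 3)
x^1: 1·2 + 1·0 = 2 ≡ 2 (mod 3)
x^2: 1·1 + 1·2 + 2·0 = 3 ≡ 0 (mod 3)
x^3: 1·1 + 2·2 = 5 ≡ 2 (mod 3)
x^4: 2·1 = 2 ≡ 2 (mod 3)
Result: 2x + 2x^3 + 2x^4

f · g = 2x + 2x^3 + 2x^4


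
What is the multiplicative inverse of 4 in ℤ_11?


Use the extended Euclidean algorithm to write 1 = 4·s + 11·t; then s mod 11 is the inverse.
Euclidean algorithm:
  4 = 0·11 + 4
  11 = 2·4 + 3
  4 = 1·3 + 1
  3 = 3·1 + 0
gcd(4,11) = 1
Back-substitution gives: 4·(3) + 11·(-1) = 1
So 4⁻¹ ≡ 3 ≡ 3 (mod 11)
Check: 4 × 3 = 12 ≡ 1 (mod 11) ✓

4⁻¹ ≡ 3 (mod 11)


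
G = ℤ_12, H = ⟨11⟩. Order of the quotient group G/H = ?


|⟨11⟩| = n / gcd(11, 12) = 12 / 1 = 12
H is normal (ℤ_12 is abelian).
|G/H| = |G| / |H| = 12 / 12 = 1

|G/H| = 1


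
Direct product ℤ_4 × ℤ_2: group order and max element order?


|ℤ_4 × ℤ_2| = 4 × 2 = 8
Max element order = lcm(4,2) = 4
Cyclic? No (gcd=2)

|ℤ_4×ℤ_2| = 8, max element order = 4


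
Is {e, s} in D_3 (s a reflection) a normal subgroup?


H = {e, s} in D_3 (s a reflection)
r·s·r⁻¹ = sr⁻² ≠ s for n ≥ 3, so {e, s} is not closed under conjugation

No, not a normal subgroup


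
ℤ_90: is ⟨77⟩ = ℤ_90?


g generates ℤ_n iff gcd(g, n) = 1
gcd(77, 90) = 1
Since gcd = 1, 77 is a generator.

Yes, 77 generates ℤ_90


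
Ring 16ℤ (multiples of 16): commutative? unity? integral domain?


16ℤ is a commutative ring under +,× but has no multiplicative identity (1 ∉ 16ℤ); it has no zero divisors, but without unity it is not an integral domain
Commutative: Yes
Integral domain: No
Has unity: No

16ℤ (multiples of 16): Commutative=Yes, Unity=No


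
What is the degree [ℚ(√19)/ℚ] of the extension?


√19 has minimal polynomial x² - 19 (irreducible over ℚ since 19 is squarefree)

[ℚ(√19)/ℚ] = 2


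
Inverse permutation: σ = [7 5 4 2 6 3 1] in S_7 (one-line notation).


To find σ⁻¹, swap domain and range:
σ(1) = 7 → σ⁻¹(7) = 1
σ(2) = 5 → σ⁻¹(5) = 2
σ(3) = 4 → σ⁻¹(4) = 3
σ(4) = 2 → σ⁻¹(2) = 4
σ(5) = 6 → σ⁻¹(6) = 5
σ(6) = 3 → σ⁻¹(3) = 6
σ(7) = 1 → σ⁻¹(1) = 7

σ⁻¹ = [7 4 6 3 2 5 1]


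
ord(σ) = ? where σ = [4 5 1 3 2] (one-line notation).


Cycle decomposition: (1 4 3) (2 5)
Cycle lengths: 3, 2
Order = lcm(3, 2) = 6

ord(σ) = 6


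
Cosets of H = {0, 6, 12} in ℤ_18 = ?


H = {0, 6, 12}, |H| = 3
Number of cosets = |G|/|H| = 18/3 = 6
0 + H = {0, 6, 12}
1 + H = {1, 7, 13}
2 + H = {2, 8, 14}
3 + H = {3, 9, 15}
4 + H = {4, 10, 16}
5 + H = {5, 11, 17}

Cosets: 0+H={0,6,12}; 1+H={1,7,13}; 2+H={2,8,14}; 3+H={3,9,15}; 4+H={4,10,16}; 5+H={5,11,17}


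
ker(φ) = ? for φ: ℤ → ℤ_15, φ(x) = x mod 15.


Kernel = preimage of identity
ker(φ) = {x ∈ ℤ : x ≡ 0 (mod 15)} = 15ℤ = {0, ±15, ±30, ...}

ker(φ) = 15ℤ


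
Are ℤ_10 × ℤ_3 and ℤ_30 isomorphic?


Comparing ℤ_10 × ℤ_3 and ℤ_30:
gcd(10,3) = 1, so ℤ_10 × ℤ_3 ≅ ℤ_30 (CRT)

Yes, ℤ_10 × ℤ_3 ≅ ℤ_30


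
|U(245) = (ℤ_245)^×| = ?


U(n) is the group of units mod n; |U(n)| = φ(n)
|U(245)| = φ(245) = 168

|U(245) = (ℤ_245)^×| = 168


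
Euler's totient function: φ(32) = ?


Factor n: 32 = 2^5
φ(n) = n · ∏(1 - 1/p) over distinct primes p | n
φ(32) = 32 · (1 - 1/2) = 16

φ(32) = 16


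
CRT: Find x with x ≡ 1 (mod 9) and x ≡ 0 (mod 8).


m₁ = 9, m₂ = 8, gcd = 1, so CRT applies. M = m₁·m₂ = 72
Let M₁ = M/m₁ = 8, M₂ = M/m₂ = 9
Find y₁ ≡ M₁⁻¹ (mod m₁): 8⁻¹ ≡ 8 (mod 9)
Find y₂ ≡ M₂⁻¹ (mod m₂): 9⁻¹ ≡ 1 (mod 8)
x = a₁·M₁·y₁ + a₂·M₂·y₂ = 1·8·8 + 0·9·1 = 64
Reduce mod 72: x ≡ 64
Check: 64 mod 9 = 1 ✓, 64 mod 8 = 0 ✓

x ≡ 64 (mod 72)


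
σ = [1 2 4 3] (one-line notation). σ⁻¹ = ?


To find σ⁻¹, swap domain and range:
σ(1) = 1 → σ⁻¹(1) = 1
σ(2) = 2 → σ⁻¹(2) = 2
σ(3) = 4 → σ⁻¹(4) = 3
σ(4) = 3 → σ⁻¹(3) = 4

σ⁻¹ = [1 2 4 3]


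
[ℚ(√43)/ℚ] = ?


√43 has minimal polynomial x² - 43 (irreducible over ℚ since 43 is squarefree)

[ℚ(√43)/ℚ] = 2


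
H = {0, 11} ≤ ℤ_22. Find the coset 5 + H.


5 + H = {5 + h (mod 22) : h ∈ H}
5+0=5, 5+11=16

5 + H = {5, 16}


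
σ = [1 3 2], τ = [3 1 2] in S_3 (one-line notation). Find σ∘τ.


σ∘τ: apply τ first, then σ
1 →τ 3 →σ 2
2 →τ 1 →σ 1
3 →τ 2 →σ 3

σ∘τ = [2 1 3]


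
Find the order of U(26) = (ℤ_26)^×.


U(n) is the group of units mod n; |U(n)| = φ(n)
|U(26)| = φ(26) = 12

|U(26) = (ℤ_26)^×| = 12


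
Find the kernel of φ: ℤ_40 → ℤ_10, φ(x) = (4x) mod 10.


Kernel = preimage of identity
ker(φ) = {x ∈ ℤ_40 : 4x ≡ 0 (mod 10)}. Since 10 | 40, φ is well-defined. The kernel is the cyclic subgroup ⟨5⟩ of ℤ_40 (order 8), i.e. {0, 5, 10, 15, 20, 25, 30, 35}

ker(φ) = {0, 5, 10, 15, 20, 25, 30, 35}


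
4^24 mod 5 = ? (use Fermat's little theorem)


Fermat's little theorem: if p is prime and gcd(a,p)=1, then a^(p-1) ≡ 1 (mod p)
p = 5 is prime, gcd(4,5) = 1
Reduce exponent: 24 mod 4 = 0
So 4^24 ≡ 4^0 (mod 5)
4^0 = 1

4^24 ≡ 1 (mod 5)


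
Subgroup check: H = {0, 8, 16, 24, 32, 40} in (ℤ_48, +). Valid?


Subgroup test for H = {0, 8, 16, 24, 32, 40} in (ℤ_48, +):
(1) 0 ∈ H? Yes
(2) Closure: for all a,b ∈ H, (a+b) mod 48 ∈ H? Yes
(3) Inverses: for all a ∈ H, -a mod 48 ∈ H? Yes

Yes, H is a subgroup of ℤ_48


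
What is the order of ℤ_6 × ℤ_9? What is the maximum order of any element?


|ℤ_6 × ℤ_9| = 6 × 9 = 54
Max element order = lcm(6,9) = 18
Cyclic? No (gcd=3)

|ℤ_6×ℤ_9| = 54, max element order = 18


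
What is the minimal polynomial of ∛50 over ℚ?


∛50 satisfies x³ - 50 = 0, irreducible over ℚ (no rational root; 50 is not a perfect cube)

Minimal polynomial: x³ - 50


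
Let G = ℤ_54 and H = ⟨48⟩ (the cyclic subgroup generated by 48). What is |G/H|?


|⟨48⟩| = n / gcd(48, 54) = 54 / 6 = 9
H is normal (ℤ_54 is abelian).
|G/H| = |G| / |H| = 54 / 9 = 6

|G/H| = 6


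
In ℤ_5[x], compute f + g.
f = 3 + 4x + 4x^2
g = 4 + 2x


Add coefficients mod 5:
x^0: 3 + 4 = 2 (mod 5)
x^1: 4 + 2 = 1 (mod 5)
x^2: 4 + 0 = 4 (mod 5)
Result: 2 + x + 4x^2

f + g = 2 + x + 4x^2


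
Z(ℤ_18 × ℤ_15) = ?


Z(G) = {g ∈ G | gx = xg for all x ∈ G}
Direct product of abelian groups is abelian, so Z(G) = G

Z(ℤ_18 × ℤ_15) = ℤ_18 × ℤ_15


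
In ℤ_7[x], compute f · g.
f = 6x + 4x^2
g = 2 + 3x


Expand and collect like terms; reduce coefficients mod 7:
x^0: 0·2 = 0 ≡ 0 (mod 7)
x^1: 0·3 + 6·2 = 12 ≡ 5 (mod 7)
x^2: 6·3 + 4·2 = 26 ≡ 5 (mod 7)
x^3: 4·3 = 12 ≡ 5 (mod 7)
Result: 5x + 5x^2 + 5x^3

f · g = 5x + 5x^2 + 5x^3


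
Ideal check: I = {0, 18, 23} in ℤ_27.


Check ideal conditions for I = {0, 18, 23} in ℤ_27:
(1) I is an additive subgroup? No
(2) For r ∈ ℤ_27 and a ∈ I: r·a ∈ I? No  [counterexample: r=2, a=18, r·a mod 27 = 9 ∉ I]

No, I is not an ideal of ℤ_27


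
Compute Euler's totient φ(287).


Factor n: 287 = 7 × 41
φ(n) = n · ∏(1 - 1/p) over distinct primes p | n
φ(287) = 287 · (1 - 1/7) · (1 - 1/41) = 240

φ(287) = 240


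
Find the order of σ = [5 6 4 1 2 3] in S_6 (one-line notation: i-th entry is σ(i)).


Cycle decomposition: (1 5 2 6 3 4)
Cycle lengths: 6
Order = lcm(6) = 6

ord(σ) = 6


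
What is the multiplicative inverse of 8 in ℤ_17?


Use the extended Euclidean algorithm to write 1 = 8·s + 17·t; then s mod 17 is the inverse.
Euclidean algorithm:
  8 = 0·17 + 8
  17 = 2·8 + 1
  8 = 8·1 + 0
gcd(8,17) = 1
Back-substitution gives: 8·(-2) + 17·(1) = 1
So 8⁻¹ ≡ -2 ≡ 15 (mod 17)
Check: 8 × 15 = 120 ≡ 1 (mod 17) ✓

8⁻¹ ≡ 15 (mod 17)


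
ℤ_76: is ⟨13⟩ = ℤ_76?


g generates ℤ_n iff gcd(g, n) = 1
gcd(13, 76) = 1
Since gcd = 1, 13 is a generator.

Yes, 13 generates ℤ_76


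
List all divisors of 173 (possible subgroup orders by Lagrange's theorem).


Lagrange's theorem: |H| divides |G|
|G| = 173
Divisors of 173: 1, 173

Possible subgroup orders: {1, 173}


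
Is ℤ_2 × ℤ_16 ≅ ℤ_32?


Comparing ℤ_2 × ℤ_16 and ℤ_32:
gcd(2,16) = 2 ≠ 1. Max element order in ℤ_2×ℤ_16 is lcm(2,16) = 16 < 32, so it has no element of order 32

No, ℤ_2 × ℤ_16 ≇ ℤ_32


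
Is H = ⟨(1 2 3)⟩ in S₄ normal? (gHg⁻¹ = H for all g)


H = ⟨(1 2 3)⟩ in S₄
(1 4)(1 2 3)(1 4)⁻¹ = (4 2 3) ∉ ⟨(1 2 3)⟩

No, not a normal subgroup


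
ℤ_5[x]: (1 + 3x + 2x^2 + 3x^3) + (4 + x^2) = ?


Add coefficients mod 5:
x^0: 1 + 4 = 0 (mod 5)
x^1: 3 + 0 = 3 (mod 5)
x^2: 2 + 1 = 3 (mod 5)
x^3: 3 + 0 = 3 (mod 5)
Result: 3x + 3x^2 + 3x^3

f + g = 3x + 3x^2 + 3x^3


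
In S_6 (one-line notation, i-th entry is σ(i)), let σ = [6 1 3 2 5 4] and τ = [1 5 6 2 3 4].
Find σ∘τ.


σ∘τ: apply τ first, then σ
1 →τ 1 →σ 6
2 →τ 5 →σ 5
3 →τ 6 →σ 4
4 →τ 2 →σ 1
5 →τ 3 →σ 3
6 →τ 4 →σ 2

σ∘τ = [6 5 4 1 3 2]


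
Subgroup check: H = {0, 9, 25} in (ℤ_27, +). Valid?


Subgroup test for H = {0, 9, 25} in (ℤ_27, +):
(1) 0 ∈ H? Yes
(2) Closure: for all a,b ∈ H, (a+b) mod 27 ∈ H? No  [counterexample: 9 + 9 = 18 ∉ H]
(3) Inverses: for all a ∈ H, -a mod 27 ∈ H? No

No, H is not a subgroup of ℤ_27


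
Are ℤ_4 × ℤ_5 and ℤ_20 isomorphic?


Comparing ℤ_4 × ℤ_5 and ℤ_20:
gcd(4,5) = 1, so ℤ_4 × ℤ_5 ≅ ℤ_20 (CRT)

Yes, ℤ_4 × ℤ_5 ≅ ℤ_20


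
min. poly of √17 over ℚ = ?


√17 satisfies x² - 17 = 0, irreducible over ℚ since 17 is squarefree

Minimal polynomial: x² - 17


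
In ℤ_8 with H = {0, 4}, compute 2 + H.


2 + H = {2 + h (mod 8) : h ∈ H}
2+0=2, 2+4=6

2 + H = {2, 6}


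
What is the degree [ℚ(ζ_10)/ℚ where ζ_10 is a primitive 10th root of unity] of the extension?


[ℚ(ζ_n):ℚ] = deg Φ_n(x) = φ(n). Here φ(10) = 4

[ℚ(ζ_10)/ℚ where ζ_10 is a primitive 10th root of unity] = 4


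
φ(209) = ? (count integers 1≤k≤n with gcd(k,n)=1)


Factor n: 209 = 11 × 19
φ(n) = n · ∏(1 - 1/p) over distinct primes p | n
φ(209) = 209 · (1 - 1/11) · (1 - 1/19) = 180

φ(209) = 180


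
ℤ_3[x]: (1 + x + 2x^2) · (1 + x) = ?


Expand and collect like terms; reduce coefficients mod 3:
x^0: 1·1 = 1 ≡ 1 (mod 3)
x^1: 1·1 + 1·1 = 2 ≡ 2 (mod 3)
x^2: 1·1 + 2·1 = 3 ≡ 0 (mod 3)
x^3: 2·1 = 2 ≡ 2 (mod 3)
Result: 1 + 2x + 2x^3

f · g = 1 + 2x + 2x^3


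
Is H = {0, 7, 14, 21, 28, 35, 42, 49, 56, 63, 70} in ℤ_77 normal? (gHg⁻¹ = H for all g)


H = {0, 7, 14, 21, 28, 35, 42, 49, 56, 63, 70} in ℤ_77
ℤ_77 is abelian; every subgroup of an abelian group is normal

Yes, normal subgroup


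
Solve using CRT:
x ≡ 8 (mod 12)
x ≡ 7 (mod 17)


m₁ = 12, m₂ = 17, gcd = 1, so CRT applies. M = m₁·m₂ = 204
Let M₁ = M/m₁ = 17, M₂ = M/m₂ = 12
Find y₁ ≡ M₁⁻¹ (mod m₁): 17⁻¹ ≡ 5 (mod 12)
Find y₂ ≡ M₂⁻¹ (mod m₂): 12⁻¹ ≡ 10 (mod 17)
x = a₁·M₁·y₁ + a₂·M₂·y₂ = 8·17·5 + 7·12·10 = 1520
Reduce mod 204: x ≡ 92
Check: 92 mod 12 = 8 ✓, 92 mod 17 = 7 ✓

x ≡ 92 (mod 204)


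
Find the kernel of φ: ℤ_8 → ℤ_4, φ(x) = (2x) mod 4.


Kernel = preimage of identity
ker(φ) = {x ∈ ℤ_8 : 2x ≡ 0 (mod 4)}. Since 4 | 8, φ is well-defined. The kernel is the cyclic subgroup ⟨2⟩ of ℤ_8 (order 4), i.e. {0, 2, 4, 6}

ker(φ) = {0, 2, 4, 6}


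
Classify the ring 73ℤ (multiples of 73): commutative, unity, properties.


73ℤ is a commutative ring under +,× but has no multiplicative identity (1 ∉ 73ℤ); it has no zero divisors, but without unity it is not an integral domain
Commutative: Yes
Integral domain: No
Has unity: No

73ℤ (multiples of 73): Commutative=Yes, Unity=No


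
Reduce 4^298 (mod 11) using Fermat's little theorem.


Fermat's little theorem: if p is prime and gcd(a,p)=1, then a^(p-1) ≡ 1 (mod p)
p = 11 is prime, gcd(4,11) = 1
Reduce exponent: 298 mod 10 = 8
So 4^298 ≡ 4^8 (mod 11)
4^8 mod 11 = 9

4^298 ≡ 9 (mod 11)


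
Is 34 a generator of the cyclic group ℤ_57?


g generates ℤ_n iff gcd(g, n) = 1
gcd(34, 57) = 1
Since gcd = 1, 34 is a generator.

Yes, 34 generates ℤ_57


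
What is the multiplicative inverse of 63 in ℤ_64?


Use the extended Euclidean algorithm to write 1 = 63·s + 64·t; then s mod 64 is the inverse.
Euclidean algorithm:
  63 = 0·64 + 63
  64 = 1·63 + 1
  63 = 63·1 + 0
gcd(63,64) = 1
Back-substitution gives: 63·(-1) + 64·(1) = 1
So 63⁻¹ ≡ -1 ≡ 63 (mod 64)
Check: 63 × 63 = 3969 ≡ 1 (mod 64) ✓

63⁻¹ ≡ 63 (mod 64)


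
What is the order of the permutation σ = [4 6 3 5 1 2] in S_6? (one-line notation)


Cycle decomposition: (1 4 5) (2 6)
Cycle lengths: 3, 2
Order = lcm(3, 2) = 6

ord(σ) = 6


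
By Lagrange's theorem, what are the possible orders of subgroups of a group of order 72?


Lagrange's theorem: |H| divides |G|
|G| = 72
Divisors of 72: 1, 2, 3, 4, 6, 8, 9, 12, 18, 24, 36, 72

Possible subgroup orders: {1, 2, 3, 4, 6, 8, 9, 12, 18, 24, 36, 72}


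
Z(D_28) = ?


Z(G) = {g ∈ G | gx = xg for all x ∈ G}
For even n, Z(D_n) = {e, r^(n/2)}: the 180° rotation r^14 commutes with every reflection and rotation

Z(D_28) = {e, r^14}


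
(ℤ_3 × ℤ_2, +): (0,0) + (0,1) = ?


Operation: componentwise addition mod (3, 2)
(0,0) + (0,1) = ((a₁+b₁) mod 3, (a₂+b₂) mod 2) with a = (0,0), b = (0,1)

(0,0) + (0,1) = (0,1)


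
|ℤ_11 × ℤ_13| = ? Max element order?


|ℤ_11 × ℤ_13| = 11 × 13 = 143
Max element order = lcm(11,13) = 143
Cyclic? Yes (gcd=1)

|ℤ_11×ℤ_13| = 143, max element order = 143


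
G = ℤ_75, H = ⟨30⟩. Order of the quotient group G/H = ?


|⟨30⟩| = n / gcd(30, 75) = 75 / 15 = 5
H is normal (ℤ_75 is abelian).
|G/H| = |G| / |H| = 75 / 5 = 15

|G/H| = 15


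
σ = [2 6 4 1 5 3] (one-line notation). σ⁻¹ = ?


To find σ⁻¹, swap domain and range:
σ(1) = 2 → σ⁻¹(2) = 1
σ(2) = 6 → σ⁻¹(6) = 2
σ(3) = 4 → σ⁻¹(4) = 3
σ(4) = 1 → σ⁻¹(1) = 4
σ(5) = 5 → σ⁻¹(5) = 5
σ(6) = 3 → σ⁻¹(3) = 6

σ⁻¹ = [4 1 6 3 5 2]


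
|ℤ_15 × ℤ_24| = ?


|A × B| = |A| · |B|
|ℤ_15 × ℤ_24| = 15 × 24 = 360

|ℤ_15 × ℤ_24| = 360


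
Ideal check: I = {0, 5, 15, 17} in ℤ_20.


Check ideal conditions for I = {0, 5, 15, 17} in ℤ_20:
(1) I is an additive subgroup? No
(2) For r ∈ ℤ_20 and a ∈ I: r·a ∈ I? No  [counterexample: r=2, a=5, r·a mod 20 = 10 ∉ I]

No, I is not an ideal of ℤ_20


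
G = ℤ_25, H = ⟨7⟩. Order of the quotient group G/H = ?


|⟨7⟩| = n / gcd(7, 25) = 25 / 1 = 25
H is normal (ℤ_25 is abelian).
|G/H| = |G| / |H| = 25 / 25 = 1

|G/H| = 1


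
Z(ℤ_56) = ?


Z(G) = {g ∈ G | gx = xg for all x ∈ G}
ℤ_56 is abelian, so Z(G) = G

Z(ℤ_56) = ℤ_56


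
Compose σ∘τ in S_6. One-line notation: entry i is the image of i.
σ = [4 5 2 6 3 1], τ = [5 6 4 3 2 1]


σ∘τ: apply τ first, then σ
1 →τ 5 →σ 3
2 →τ 6 →σ 1
3 →τ 4 →σ 6
4 →τ 3 →σ 2
5 →τ 2 →σ 5
6 →τ 1 →σ 4

σ∘τ = [3 1 6 2 5 4]


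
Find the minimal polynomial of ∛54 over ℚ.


∛54 satisfies x³ - 54 = 0, irreducible over ℚ (no rational root; 54 is not a perfect cube)

Minimal polynomial: x³ - 54


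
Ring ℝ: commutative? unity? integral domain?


ℝ is a field: commutative, has unity, every nonzero element is a unit (hence an integral domain)
Commutative: Yes
Integral domain: Yes
Has unity: Yes

ℝ: Commutative=Yes, Unity=Yes


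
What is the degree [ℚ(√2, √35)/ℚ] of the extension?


[ℚ(√2,√35):ℚ] = [ℚ(√2,√35):ℚ(√2)]·[ℚ(√2):ℚ] = 2·2 = 4

[ℚ(√2, √35)/ℚ] = 4


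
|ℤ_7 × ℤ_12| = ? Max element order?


|ℤ_7 × ℤ_12| = 7 × 12 = 84
Max element order = lcm(7,12) = 84
Cyclic? Yes (gcd=1)

|ℤ_7×ℤ_12| = 84, max element order = 84


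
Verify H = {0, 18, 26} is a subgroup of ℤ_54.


Subgroup test for H = {0, 18, 26} in (ℤ_54, +):
(1) 0 ∈ H? Yes
(2) Closure: for all a,b ∈ H, (a+b) mod 54 ∈ H? No  [counterexample: 18 + 18 = 36 ∉ H]
(3) Inverses: for all a ∈ H, -a mod 54 ∈ H? No

No, H is not a subgroup of ℤ_54


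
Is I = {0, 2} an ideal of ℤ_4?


Check ideal conditions for I = {0, 2} in ℤ_4:
(1) I is an additive subgroup? Yes
(2) For r ∈ ℤ_4 and a ∈ I: r·a ∈ I? Yes

Yes, I is an ideal of ℤ_4


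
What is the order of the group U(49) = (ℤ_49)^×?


U(n) is the group of units mod n; |U(n)| = φ(n)
|U(49)| = φ(49) = 42

|U(49) = (ℤ_49)^×| = 42


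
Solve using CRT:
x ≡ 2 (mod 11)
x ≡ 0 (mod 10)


m₁ = 11, m₂ = 10, gcd = 1, so CRT applies. M = m₁·m₂ = 110
Let M₁ = M/m₁ = 10, M₂ = M/m₂ = 11
Find y₁ ≡ M₁⁻¹ (mod m₁): 10⁻¹ ≡ 10 (mod 11)
Find y₂ ≡ M₂⁻¹ (mod m₂): 11⁻¹ ≡ 1 (mod 10)
x = a₁·M₁·y₁ + a₂·M₂·y₂ = 2·10·10 + 0·11·1 = 200
Reduce mod 110: x ≡ 90
Check: 90 mod 11 = 2 ✓, 90 mod 10 = 0 ✓

x ≡ 90 (mod 110)


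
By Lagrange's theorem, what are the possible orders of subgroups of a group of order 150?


Lagrange's theorem: |H| divides |G|
|G| = 150
Divisors of 150: 1, 2, 3, 5, 6, 10, 15, 25, 30, 50, 75, 150

Possible subgroup orders: {1, 2, 3, 5, 6, 10, 15, 25, 30, 50, 75, 150}


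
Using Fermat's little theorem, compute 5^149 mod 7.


Fermat's little theorem: if p is prime and gcd(a,p)=1, then a^(p-1) ≡ 1 (mod p)
p = 7 is prime, gcd(5,7) = 1
Reduce exponent: 149 mod 6 = 5
So 5^149 ≡ 5^5 (mod 7)
5^5 mod 7 = 3

5^149 ≡ 3 (mod 7)


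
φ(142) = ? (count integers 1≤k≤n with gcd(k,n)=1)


Factor n: 142 = 2 × 71
φ(n) = n · ∏(1 - 1/p) over distinct primes p | n
φ(142) = 142 · (1 - 1/2) · (1 - 1/71) = 70

φ(142) = 70


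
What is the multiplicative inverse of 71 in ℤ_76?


Use the extended Euclidean algorithm to write 1 = 71·s + 76·t; then s mod 76 is the inverse.
Euclidean algorithm:
  71 = 0·76 + 71
  76 = 1·71 + 5
  71 = 14·5 + 1
  5 = 5·1 + 0
gcd(71,76) = 1
Back-substitution gives: 71·(15) + 76·(-14) = 1
So 71⁻¹ ≡ 15 ≡ 15 (mod 76)
Check: 71 × 15 = 1065 ≡ 1 (mod 76) ✓

71⁻¹ ≡ 15 (mod 76)


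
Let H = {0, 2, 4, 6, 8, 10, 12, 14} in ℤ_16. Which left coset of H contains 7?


7 + H = {7 + h (mod 16) : h ∈ H}
7+0=7, 7+2=9, 7+4=11, 7+6=13, 7+8=15, 7+10=1, 7+12=3, 7+14=5
7 + H = {1, 3, 5, 7, 9, 11, 13, 15} = 1 + H

7 + H = {1, 3, 5, 7, 9, 11, 13, 15}


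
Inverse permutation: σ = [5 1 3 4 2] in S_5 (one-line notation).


To find σ⁻¹, swap domain and range:
σ(1) = 5 → σ⁻¹(5) = 1
σ(2) = 1 → σ⁻¹(1) = 2
σ(3) = 3 → σ⁻¹(3) = 3
σ(4) = 4 → σ⁻¹(4) = 4
σ(5) = 2 → σ⁻¹(2) = 5

σ⁻¹ = [2 5 3 4 1]


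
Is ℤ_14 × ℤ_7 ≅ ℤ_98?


Comparing ℤ_14 × ℤ_7 and ℤ_98:
gcd(14,7) = 7 ≠ 1. Max element order in ℤ_14×ℤ_7 is lcm(14,7) = 14 < 98, so it has no element of order 98

No, ℤ_14 × ℤ_7 ≇ ℤ_98


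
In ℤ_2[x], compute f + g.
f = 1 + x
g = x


Add coefficients mod 2:
x^0: 1 + 0 = 1 (mod 2)
x^1: 1 + 1 = 0 (mod 2)
Result: 1

f + g = 1


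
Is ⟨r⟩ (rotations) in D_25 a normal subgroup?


H = ⟨r⟩ (rotations) in D_25
The rotation subgroup ⟨r⟩ has index 2 in D_25, so it is normal

Yes, normal subgroup


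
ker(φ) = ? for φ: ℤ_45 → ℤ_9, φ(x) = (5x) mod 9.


Kernel = preimage of identity
ker(φ) = {x ∈ ℤ_45 : 5x ≡ 0 (mod 9)}. Since 9 | 45, φ is well-defined. The kernel is the cyclic subgroup ⟨9⟩ of ℤ_45 (order 5), i.e. {0, 9, 18, 27, 36}

ker(φ) = {0, 9, 18, 27, 36}


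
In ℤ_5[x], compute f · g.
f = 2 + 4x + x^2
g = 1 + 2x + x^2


Expand and collect like terms; reduce coefficients mod 5:
x^0: 2·1 = 2 ≡ 2 (mod 5)
x^1: 2·2 + 4·1 = 8 ≡ 3 (mod 5)
x^2: 2·1 + 4·2 + 1·1 = 11 ≡ 1 (mod 5)
x^3: 4·1 + 1·2 = 6 ≡ 1 (mod 5)
x^4: 1·1 = 1 ≡ 1 (mod 5)
Result: 2 + 3x + x^2 + x^3 + x^4

f · g = 2 + 3x + x^2 + x^3 + x^4


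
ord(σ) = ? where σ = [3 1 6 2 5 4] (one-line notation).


Cycle decomposition: (1 3 6 4 2)
Cycle lengths: 5
Order = lcm(5) = 5

ord(σ) = 5


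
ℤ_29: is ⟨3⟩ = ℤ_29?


g generates ℤ_n iff gcd(g, n) = 1
gcd(3, 29) = 1
Since gcd = 1, 3 is a generator.

Yes, 3 generates ℤ_29


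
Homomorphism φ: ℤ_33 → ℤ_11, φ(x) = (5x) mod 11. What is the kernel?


Kernel = preimage of identity
ker(φ) = {x ∈ ℤ_33 : 5x ≡ 0 (mod 11)}. Since 11 | 33, φ is well-defined. The kernel is the cyclic subgroup ⟨11⟩ of ℤ_33 (order 3), i.e. {0, 11, 22}

ker(φ) = {0, 11, 22}


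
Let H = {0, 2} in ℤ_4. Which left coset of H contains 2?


2 + H = {2 + h (mod 4) : h ∈ H}
2+0=2, 2+2=0
2 + H = {0, 2} = 0 + H

2 + H = {0, 2}


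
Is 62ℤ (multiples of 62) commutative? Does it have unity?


62ℤ is a commutative ring under +,× but has no multiplicative identity (1 ∉ 62ℤ); it has no zero divisors, but without unity it is not an integral domain
Commutative: Yes
Integral domain: No
Has unity: No

62ℤ (multiples of 62): Commutative=Yes, Unity=No


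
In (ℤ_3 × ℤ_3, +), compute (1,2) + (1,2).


Operation: componentwise addition mod (3, 3)
(1,2) + (1,2) = ((a₁+b₁) mod 3, (a₂+b₂) mod 3) with a = (1,2), b = (1,2)

(1,2) + (1,2) = (2,1)


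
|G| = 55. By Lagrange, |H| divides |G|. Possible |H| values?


Lagrange's theorem: |H| divides |G|
|G| = 55
Divisors of 55: 1, 5, 11, 55

Possible subgroup orders: {1, 5, 11, 55}


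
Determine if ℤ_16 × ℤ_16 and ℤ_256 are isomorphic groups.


Comparing ℤ_16 × ℤ_16 and ℤ_256:
gcd(16,16) = 16 ≠ 1. Max element order in ℤ_16×ℤ_16 is lcm(16,16) = 16 < 256, so it has no element of order 256

No, ℤ_16 × ℤ_16 ≇ ℤ_256


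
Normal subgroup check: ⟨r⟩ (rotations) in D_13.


H = ⟨r⟩ (rotations) in D_13
The rotation subgroup ⟨r⟩ has index 2 in D_13, so it is normal

Yes, normal subgroup


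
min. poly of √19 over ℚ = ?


√19 satisfies x² - 19 = 0, irreducible over ℚ since 19 is squarefree

Minimal polynomial: x² - 19


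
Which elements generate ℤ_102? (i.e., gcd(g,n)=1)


g generates ℤ_n iff gcd(g,n) = 1
Prime factors of 102: 2, 3, 17
Generators are g ∈ {1,...,101} not divisible by any of these primes.
Generators: {1, 5, 7, 11, 13, 19, 23, 25, 29, 31, 35, 37, 41, 43, 47, 49, 53, 55, 59, 61, 65, 67, 71, 73, 77, 79, 83, 89, 91, 95, 97, 101}
Number of generators = φ(102) = 32

Generators of ℤ_102 = {1, 5, 7, 11, 13, 19, 23, 25, 29, 31, 35, 37, 41, 43, 47, 49, 53, 55, 59, 61, 65, 67, 71, 73, 77, 79, 83, 89, 91, 95, 97, 101}


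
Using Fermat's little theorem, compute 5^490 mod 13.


Fermat's little theorem: if p is prime and gcd(a,p)=1, then a^(p-1) ≡ 1 (mod p)
p = 13 is prime, gcd(5,13) = 1
Reduce exponent: 490 mod 12 = 10
So 5^490 ≡ 5^10 (mod 13)
5^10 mod 13 = 12

5^490 ≡ 12 (mod 13)


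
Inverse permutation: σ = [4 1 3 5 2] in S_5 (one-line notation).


To find σ⁻¹, swap domain and range:
σ(1) = 4 → σ⁻¹(4) = 1
σ(2) = 1 → σ⁻¹(1) = 2
σ(3) = 3 → σ⁻¹(3) = 3
σ(4) = 5 → σ⁻¹(5) = 4
σ(5) = 2 → σ⁻¹(2) = 5

σ⁻¹ = [2 5 3 1 4]


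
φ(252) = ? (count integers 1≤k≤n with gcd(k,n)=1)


Factor n: 252 = 2^2 × 3^2 × 7
φ(n) = n · ∏(1 - 1/p) over distinct primes p | n
φ(252) = 252 · (1 - 1/2) · (1 - 1/3) · (1 - 1/7) = 72

φ(252) = 72


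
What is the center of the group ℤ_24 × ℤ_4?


Z(G) = {g ∈ G | gx = xg for all x ∈ G}
Direct product of abelian groups is abelian, so Z(G) = G

Z(ℤ_24 × ℤ_4) = ℤ_24 × ℤ_4


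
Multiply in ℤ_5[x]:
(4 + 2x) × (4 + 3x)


Expand and collect like terms; reduce coefficients mod 5:
x^0: 4·4 = 16 ≡ 1 (mod 5)
x^1: 4·3 + 2·4 = 20 ≡ 0 (mod 5)
x^2: 2·3 = 6 ≡ 1 (mod 5)
Result: 1 + x^2

f · g = 1 + x^2


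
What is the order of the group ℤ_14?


ℤ_n has n elements.

|ℤ_14| = 14


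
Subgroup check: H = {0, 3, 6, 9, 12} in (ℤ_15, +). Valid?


Subgroup test for H = {0, 3, 6, 9, 12} in (ℤ_15, +):
(1) 0 ∈ H? Yes
(2) Closure: for all a,b ∈ H, (a+b) mod 15 ∈ H? Yes
(3) Inverses: for all a ∈ H, -a mod 15 ∈ H? Yes

Yes, H is a subgroup of ℤ_15


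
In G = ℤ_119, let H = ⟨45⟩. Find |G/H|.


|⟨45⟩| = n / gcd(45, 119) = 119 / 1 = 119
H is normal (ℤ_119 is abelian).
|G/H| = |G| / |H| = 119 / 119 = 1

|G/H| = 1


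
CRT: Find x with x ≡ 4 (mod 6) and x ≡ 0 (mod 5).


m₁ = 6, m₂ = 5, gcd = 1, so CRT applies. M = m₁·m₂ = 30
Let M₁ = M/m₁ = 5, M₂ = M/m₂ = 6
Find y₁ ≡ M₁⁻¹ (mod m₁): 5⁻¹ ≡ 5 (mod 6)
Find y₂ ≡ M₂⁻¹ (mod m₂): 6⁻¹ ≡ 1 (mod 5)
x = a₁·M₁·y₁ + a₂·M₂·y₂ = 4·5·5 + 0·6·1 = 100
Reduce mod 30: x ≡ 10
Check: 10 mod 6 = 4 ✓, 10 mod 5 = 0 ✓

x ≡ 10 (mod 30)


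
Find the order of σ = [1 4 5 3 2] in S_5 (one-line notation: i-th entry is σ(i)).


Cycle decomposition: (2 4 3 5)
Cycle lengths: 4
Order = lcm(4) = 4

ord(σ) = 4


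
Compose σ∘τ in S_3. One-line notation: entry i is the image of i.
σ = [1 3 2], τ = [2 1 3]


σ∘τ: apply τ first, then σ
1 →τ 2 →σ 3
2 →τ 1 →σ 1
3 →τ 3 →σ 2

σ∘τ = [3 1 2]


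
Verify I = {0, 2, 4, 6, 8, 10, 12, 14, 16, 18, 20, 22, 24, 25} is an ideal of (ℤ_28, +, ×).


Check ideal conditions for I = {0, 2, 4, 6, 8, 10, 12, 14, 16, 18, 20, 22, 24, 25} in ℤ_28:
(1) I is an additive subgroup? No
(2) For r ∈ ℤ_28 and a ∈ I: r·a ∈ I? No  [counterexample: r=3, a=18, r·a mod 28 = 26 ∉ I]

No, I is not an ideal of ℤ_28


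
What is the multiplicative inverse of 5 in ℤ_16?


Use the extended Euclidean algorithm to write 1 = 5·s + 16·t; then s mod 16 is the inverse.
Euclidean algorithm:
  5 = 0·16 + 5
  16 = 3·5 + 1
  5 = 5·1 + 0
gcd(5,16) = 1
Back-substitution gives: 5·(-3) + 16·(1) = 1
So 5⁻¹ ≡ -3 ≡ 13 (mod 16)
Check: 5 × 13 = 65 ≡ 1 (mod 16) ✓

5⁻¹ ≡ 13 (mod 16)


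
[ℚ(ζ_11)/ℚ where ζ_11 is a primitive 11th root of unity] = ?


[ℚ(ζ_n):ℚ] = deg Φ_n(x) = φ(n). Here φ(11) = 10

[ℚ(ζ_11)/ℚ where ζ_11 is a primitive 11th root of unity] = 10


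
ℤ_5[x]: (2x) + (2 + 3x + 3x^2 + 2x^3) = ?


Add coefficients mod 5:
x^0: 0 + 2 = 2 (mod 5)
x^1: 2 + 3 = 0 (mod 5)
x^2: 0 + 3 = 3 (mod 5)
x^3: 0 + 2 = 2 (mod 5)
Result: 2 + 3x^2 + 2x^3

f + g = 2 + 3x^2 + 2x^3


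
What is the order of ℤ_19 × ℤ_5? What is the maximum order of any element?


|ℤ_19 × ℤ_5| = 19 × 5 = 95
Max element order = lcm(19,5) = 95
Cyclic? Yes (gcd=1)

|ℤ_19×ℤ_5| = 95, max element order = 95


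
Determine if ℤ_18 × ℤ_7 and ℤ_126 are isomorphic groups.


Comparing ℤ_18 × ℤ_7 and ℤ_126:
gcd(18,7) = 1, so ℤ_18 × ℤ_7 ≅ ℤ_126 (CRT)

Yes, ℤ_18 × ℤ_7 ≅ ℤ_126


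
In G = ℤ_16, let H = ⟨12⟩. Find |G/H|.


|⟨12⟩| = n / gcd(12, 16) = 16 / 4 = 4
H is normal (ℤ_16 is abelian).
|G/H| = |G| / |H| = 16 / 4 = 4

|G/H| = 4


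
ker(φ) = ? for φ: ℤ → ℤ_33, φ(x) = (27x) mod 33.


Kernel = preimage of identity
ker(φ) = {x ∈ ℤ : 27x ≡ 0 (mod 33)}. gcd(27,33) = 3, so 27x ≡ 0 (mod 33) ⟺ x ≡ 0 (mod 33/3 = 11). Hence ker(φ) = 11ℤ

ker(φ) = 11ℤ


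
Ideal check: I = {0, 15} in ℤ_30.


Check ideal conditions for I = {0, 15} in ℤ_30:
(1) I is an additive subgroup? Yes
(2) For r ∈ ℤ_30 and a ∈ I: r·a ∈ I? Yes

Yes, I is an ideal of ℤ_30


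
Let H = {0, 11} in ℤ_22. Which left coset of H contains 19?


19 + H = {19 + h (mod 22) : h ∈ H}
19+0=19, 19+11=8
19 + H = {8, 19} = 8 + H

19 + H = {8, 19}


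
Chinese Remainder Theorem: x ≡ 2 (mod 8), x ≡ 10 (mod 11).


m₁ = 8, m₂ = 11, gcd = 1, so CRT applies. M = m₁·m₂ = 88
Let M₁ = M/m₁ = 11, M₂ = M/m₂ = 8
Find y₁ ≡ M₁⁻¹ (mod m₁): 11⁻¹ ≡ 3 (mod 8)
Find y₂ ≡ M₂⁻¹ (mod m₂): 8⁻¹ ≡ 7 (mod 11)
x = a₁·M₁·y₁ + a₂·M₂·y₂ = 2·11·3 + 10·8·7 = 626
Reduce mod 88: x ≡ 10
Check: 10 mod 8 = 2 ✓, 10 mod 11 = 10 ✓

x ≡ 10 (mod 88)


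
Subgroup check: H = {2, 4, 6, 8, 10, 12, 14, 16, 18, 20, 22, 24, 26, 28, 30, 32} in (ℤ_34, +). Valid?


Subgroup test for H = {2, 4, 6, 8, 10, 12, 14, 16, 18, 20, 22, 24, 26, 28, 30, 32} in (ℤ_34, +):
(1) 0 ∈ H? No
(2) Closure: for all a,b ∈ H, (a+b) mod 34 ∈ H? No  [counterexample: 2 + 32 = 0 ∉ H]
(3) Inverses: for all a ∈ H, -a mod 34 ∈ H? Yes

No, H is not a subgroup of ℤ_34


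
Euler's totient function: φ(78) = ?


Factor n: 78 = 2 × 3 × 13
φ(n) = n · ∏(1 - 1/p) over distinct primes p | n
φ(78) = 78 · (1 - 1/2) · (1 - 1/3) · (1 - 1/13) = 24

φ(78) = 24
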